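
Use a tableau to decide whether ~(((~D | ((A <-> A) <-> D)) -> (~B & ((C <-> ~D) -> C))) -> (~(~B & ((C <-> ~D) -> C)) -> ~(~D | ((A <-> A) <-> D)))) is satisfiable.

Initial set: {T ~(((~D | ((A <-> A) <-> D)) -> (~B & ((C <-> ~D) -> C))) -> (~(~B & ((C <-> ~D) -> C)) -> ~(~D | ((A <-> A) <-> D))))}.
T ~(((~D | ((A <-> A) <-> D)) -> (~B & ((C <-> ~D) -> C))) -> (~(~B & ((C <-> ~D) -> C)) -> ~(~D | ((A <-> A) <-> D)))): α-rule — add T ((~D | ((A <-> A) <-> D)) -> (~B & ((C <-> ~D) -> C))), F (~(~B & ((C <-> ~D) -> C)) -> ~(~D | ((A <-> A) <-> D))).
F (~(~B & ((C <-> ~D) -> C)) -> ~(~D | ((A <-> A) <-> D))): α-rule — add T ~(~B & ((C <-> ~D) -> C)), F ~(~D | ((A <-> A) <-> D)).
T ((~D | ((A <-> A) <-> D)) -> (~B & ((C <-> ~D) -> C))): β-rule — branch into F (~D | ((A <-> A) <-> D))  //  T (~B & ((C <-> ~D) -> C)).
  branch 1 (add F (~D | ((A <-> A) <-> D))):
    F (~D | ((A <-> A) <-> D)): α-rule — add F ~D, F ((A <-> A) <-> D).
    T ~(~B & ((C <-> ~D) -> C)): β-rule — branch into F ~B  //  F ((C <-> ~D) -> C).
      branch 1.1 (add F ~B):
        F ~(~D | ((A <-> A) <-> D)): β-rule — branch into T ~D  //  T ((A <-> A) <-> D).
          branch 1.1.1 (add T ~D):
            × closes — contains both D and ~D.
          branch 1.1.2 (add T ((A <-> A) <-> D)):
            F ((A <-> A) <-> D): β-rule — branch into T (A <-> A), F D  //  F (A <-> A), T D.
              branch 1.1.2.1 (add T (A <-> A), F D):
                × closes — contains both D and ~D.
              branch 1.1.2.2 (add F (A <-> A), T D):
                T ((A <-> A) <-> D): β-rule — branch into T (A <-> A), T D  //  F (A <-> A), F D.
                  branch 1.1.2.2.1 (add T (A <-> A), T D):
                    F (A <-> A): β-rule — branch into T A, F A  //  F A, T A.
                      branch 1.1.2.2.1.1 (add T A, F A):
                        × closes — contains both A and ~A.
                      branch 1.1.2.2.1.2 (add F A, T A):
                        × closes — contains both A and ~A.
                  branch 1.1.2.2.2 (add F (A <-> A), F D):
                    × closes — contains both D and ~D.
      branch 1.2 (add F ((C <-> ~D) -> C)):
        F ((C <-> ~D) -> C): α-rule — add T (C <-> ~D), F C.
        F ~(~D | ((A <-> A) <-> D)): β-rule — branch into T ~D  //  T ((A <-> A) <-> D).
          branch 1.2.1 (add T ~D):
            × closes — contains both D and ~D.
          branch 1.2.2 (add T ((A <-> A) <-> D)):
            F ((A <-> A) <-> D): β-rule — branch into T (A <-> A), F D  //  F (A <-> A), T D.
              branch 1.2.2.1 (add T (A <-> A), F D):
                × closes — contains both D and ~D.
              branch 1.2.2.2 (add F (A <-> A), T D):
                T (C <-> ~D): β-rule — branch into T C, T ~D  //  F C, F ~D.
                  branch 1.2.2.2.1 (add T C, T ~D):
                    × closes — contains both C and ~C.
                  branch 1.2.2.2.2 (add F C, F ~D):
                    T ((A <-> A) <-> D): β-rule — branch into T (A <-> A), T D  //  F (A <-> A), F D.
                      branch 1.2.2.2.2.1 (add T (A <-> A), T D):
                        F (A <-> A): β-rule — branch into T A, F A  //  F A, T A.
                          branch 1.2.2.2.2.1.1 (add T A, F A):
                            × closes — contains both A and ~A.
                          branch 1.2.2.2.2.1.2 (add F A, T A):
                            × closes — contains both A and ~A.
                      branch 1.2.2.2.2.2 (add F (A <-> A), F D):
                        × closes — contains both D and ~D.
  branch 2 (add T (~B & ((C <-> ~D) -> C))):
    T (~B & ((C <-> ~D) -> C)): α-rule — add T ~B, T ((C <-> ~D) -> C).
    T ~(~B & ((C <-> ~D) -> C)): β-rule — branch into F ~B  //  F ((C <-> ~D) -> C).
      branch 2.1 (add F ~B):
        × closes — contains both B and ~B.
      branch 2.2 (add F ((C <-> ~D) -> C)):
        F ((C <-> ~D) -> C): α-rule — add T (C <-> ~D), F C.
        F ~(~D | ((A <-> A) <-> D)): β-rule — branch into T ~D  //  T ((A <-> A) <-> D).
          branch 2.2.1 (add T ~D):
            T ((C <-> ~D) -> C): β-rule — branch into F (C <-> ~D)  //  T C.
              branch 2.2.1.1 (add F (C <-> ~D)):
                T (C <-> ~D): β-rule — branch into T C, T ~D  //  F C, F ~D.
                  branch 2.2.1.1.1 (add T C, T ~D):
                    × closes — contains both C and ~C.
                  branch 2.2.1.1.2 (add F C, F ~D):
                    × closes — contains both D and ~D.
              branch 2.2.1.2 (add T C):
                × closes — contains both C and ~C.
          branch 2.2.2 (add T ((A <-> A) <-> D)):
            T ((C <-> ~D) -> C): β-rule — branch into F (C <-> ~D)  //  T C.
              branch 2.2.2.1 (add F (C <-> ~D)):
                T (C <-> ~D): β-rule — branch into T C, T ~D  //  F C, F ~D.
                  branch 2.2.2.1.1 (add T C, T ~D):
                    × closes — contains both C and ~C.
                  branch 2.2.2.1.2 (add F C, F ~D):
                    T ((A <-> A) <-> D): β-rule — branch into T (A <-> A), T D  //  F (A <-> A), F D.
                      branch 2.2.2.1.2.1 (add T (A <-> A), T D):
                        F (C <-> ~D): β-rule — branch into T C, F ~D  //  F C, T ~D.
                          branch 2.2.2.1.2.1.1 (add T C, F ~D):
                            × closes — contains both C and ~C.
                          branch 2.2.2.1.2.1.2 (add F C, T ~D):
                            × closes — contains both D and ~D.
                      branch 2.2.2.1.2.2 (add F (A <-> A), F D):
                        × closes — contains both D and ~D.
              branch 2.2.2.2 (add T C):
                × closes — contains both C and ~C.
All 20 branches close.
Every branch closed; the formula is unsatisfiable.

Unsatisfiable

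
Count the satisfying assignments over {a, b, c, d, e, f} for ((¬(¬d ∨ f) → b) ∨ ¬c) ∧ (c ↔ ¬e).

Initial set: {T (((¬(¬d ∨ f) → b) ∨ ¬c) ∧ (c ↔ ¬e))}.
T (((¬(¬d ∨ f) → b) ∨ ¬c) ∧ (c ↔ ¬e)): α-rule — add T ((¬(¬d ∨ f) → b) ∨ ¬c), T (c ↔ ¬e).
T ((¬(¬d ∨ f) → b) ∨ ¬c): β-rule — branch into T (¬(¬d ∨ f) → b)  //  T ¬c.
  branch 1 (add T (¬(¬d ∨ f) → b)):
    T (c ↔ ¬e): β-rule — branch into T c, T ¬e  //  F c, F ¬e.
      branch 1.1 (add T c, T ¬e):
        T (¬(¬d ∨ f) → b): β-rule — branch into F ¬(¬d ∨ f)  //  T b.
          branch 1.1.1 (add F ¬(¬d ∨ f)):
            F ¬(¬d ∨ f): β-rule — branch into T ¬d  //  T f.
              branch 1.1.1.1 (add T ¬d):
                ○ open, literals {c=T, d=F, e=F}.
              branch 1.1.1.2 (add T f):
                ○ open, literals {c=T, e=F, f=T}.
          branch 1.1.2 (add T b):
            ○ open, literals {b=T, c=T, e=F}.
      branch 1.2 (add F c, F ¬e):
        T (¬(¬d ∨ f) → b): β-rule — branch into F ¬(¬d ∨ f)  //  T b.
          branch 1.2.1 (add F ¬(¬d ∨ f)):
            F ¬(¬d ∨ f): β-rule — branch into T ¬d  //  T f.
              branch 1.2.1.1 (add T ¬d):
                ○ open, literals {c=F, d=F, e=T}.
              branch 1.2.1.2 (add T f):
                ○ open, literals {c=F, e=T, f=T}.
          branch 1.2.2 (add T b):
            ○ open, literals {b=T, c=F, e=T}.
  branch 2 (add T ¬c):
    T (c ↔ ¬e): β-rule — branch into T c, T ¬e  //  F c, F ¬e.
      branch 2.1 (add T c, T ¬e):
        × closes — contains both c and ¬c.
      branch 2.2 (add F c, F ¬e):
        ○ open, literals {c=F, e=T}.
1 branch closed, 7 open.
Each open branch fixes some atoms; the unmentioned ones are free. Counting distinct full assignments: branch {c=T, d=F, e=F} (a, b, f) contributes 8 new; branch {c=T, e=F, f=T} (a, b, d) contributes 4 new; branch {b=T, c=T, e=F} (a, d, f) contributes 2 new; branch {c=F, d=F, e=T} (a, b, f) contributes 8 new; branch {c=F, e=T, f=T} (a, b, d) contributes 4 new; branch {b=T, c=F, e=T} (a, d, f) contributes 2 new; branch {c=F, e=T} (a, b, d, f) contributes 2 new. Total: 30.

30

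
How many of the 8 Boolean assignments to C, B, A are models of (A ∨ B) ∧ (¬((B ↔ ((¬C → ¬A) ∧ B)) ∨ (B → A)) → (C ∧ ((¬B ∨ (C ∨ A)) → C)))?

Initial set: {T ((A ∨ B) ∧ (¬((B ↔ ((¬C → ¬A) ∧ B)) ∨ (B → A)) → (C ∧ ((¬B ∨ (C ∨ A)) → C))))}.
T ((A ∨ B) ∧ (¬((B ↔ ((¬C → ¬A) ∧ B)) ∨ (B → A)) → (C ∧ ((¬B ∨ (C ∨ A)) → C)))): α-rule — add T (A ∨ B), T (¬((B ↔ ((¬C → ¬A) ∧ B)) ∨ (B → A)) → (C ∧ ((¬B ∨ (C ∨ A)) → C))).
T (A ∨ B): β-rule — branch into T A  //  T B.
  branch 1 (add T A):
    T (¬((B ↔ ((¬C → ¬A) ∧ B)) ∨ (B → A)) → (C ∧ ((¬B ∨ (C ∨ A)) → C))): β-rule — branch into F ¬((B ↔ ((¬C → ¬A) ∧ B)) ∨ (B → A))  //  T (C ∧ ((¬B ∨ (C ∨ A)) → C)).
      branch 1.1 (add F ¬((B ↔ ((¬C → ¬A) ∧ B)) ∨ (B → A))):
        F ¬((B ↔ ((¬C → ¬A) ∧ B)) ∨ (B → A)): β-rule — branch into T (B ↔ ((¬C → ¬A) ∧ B))  //  T (B → A).
          branch 1.1.1 (add T (B ↔ ((¬C → ¬A) ∧ B))):
            T (B ↔ ((¬C → ¬A) ∧ B)): β-rule — branch into T B, T ((¬C → ¬A) ∧ B)  //  F B, F ((¬C → ¬A) ∧ B).
              branch 1.1.1.1 (add T B, T ((¬C → ¬A) ∧ B)):
                T ((¬C → ¬A) ∧ B): α-rule — add T (¬C → ¬A), T B.
                T (¬C → ¬A): β-rule — branch into F ¬C  //  T ¬A.
                  branch 1.1.1.1.1 (add F ¬C):
                    ○ open, literals {A=1, B=1, C=1}.
                  branch 1.1.1.1.2 (add T ¬A):
                    × closes — contains both A and ¬A.
              branch 1.1.1.2 (add F B, F ((¬C → ¬A) ∧ B)):
                F ((¬C → ¬A) ∧ B): β-rule — branch into F (¬C → ¬A)  //  F B.
                  branch 1.1.1.2.1 (add F (¬C → ¬A)):
                    F (¬C → ¬A): α-rule — add T ¬C, F ¬A.
                    ○ open, literals {A=1, B=0, C=0}.
                  branch 1.1.1.2.2 (add F B):
                    ○ open, literals {A=1, B=0}.
          branch 1.1.2 (add T (B → A)):
            T (B → A): β-rule — branch into F B  //  T A.
              branch 1.1.2.1 (add F B):
                ○ open, literals {A=1, B=0}.
              branch 1.1.2.2 (add T A):
                ○ open, literals {A=1}.
      branch 1.2 (add T (C ∧ ((¬B ∨ (C ∨ A)) → C))):
        T (C ∧ ((¬B ∨ (C ∨ A)) → C)): α-rule — add T C, T ((¬B ∨ (C ∨ A)) → C).
        T ((¬B ∨ (C ∨ A)) → C): β-rule — branch into F (¬B ∨ (C ∨ A))  //  T C.
          branch 1.2.1 (add F (¬B ∨ (C ∨ A))):
            F (¬B ∨ (C ∨ A)): α-rule — add F ¬B, F (C ∨ A).
            F (C ∨ A): α-rule — add F C, F A.
            × closes — contains both C and ¬C.
          branch 1.2.2 (add T C):
            ○ open, literals {A=1, C=1}.
  branch 2 (add T B):
    T (¬((B ↔ ((¬C → ¬A) ∧ B)) ∨ (B → A)) → (C ∧ ((¬B ∨ (C ∨ A)) → C))): β-rule — branch into F ¬((B ↔ ((¬C → ¬A) ∧ B)) ∨ (B → A))  //  T (C ∧ ((¬B ∨ (C ∨ A)) → C)).
      branch 2.1 (add F ¬((B ↔ ((¬C → ¬A) ∧ B)) ∨ (B → A))):
        F ¬((B ↔ ((¬C → ¬A) ∧ B)) ∨ (B → A)): β-rule — branch into T (B ↔ ((¬C → ¬A) ∧ B))  //  T (B → A).
          branch 2.1.1 (add T (B ↔ ((¬C → ¬A) ∧ B))):
            T (B ↔ ((¬C → ¬A) ∧ B)): β-rule — branch into T B, T ((¬C → ¬A) ∧ B)  //  F B, F ((¬C → ¬A) ∧ B).
              branch 2.1.1.1 (add T B, T ((¬C → ¬A) ∧ B)):
                T ((¬C → ¬A) ∧ B): α-rule — add T (¬C → ¬A), T B.
                T (¬C → ¬A): β-rule — branch into F ¬C  //  T ¬A.
                  branch 2.1.1.1.1 (add F ¬C):
                    ○ open, literals {B=1, C=1}.
                  branch 2.1.1.1.2 (add T ¬A):
                    ○ open, literals {A=0, B=1}.
              branch 2.1.1.2 (add F B, F ((¬C → ¬A) ∧ B)):
                × closes — contains both B and ¬B.
          branch 2.1.2 (add T (B → A)):
            T (B → A): β-rule — branch into F B  //  T A.
              branch 2.1.2.1 (add F B):
                × closes — contains both B and ¬B.
              branch 2.1.2.2 (add T A):
                ○ open, literals {A=1, B=1}.
      branch 2.2 (add T (C ∧ ((¬B ∨ (C ∨ A)) → C))):
        T (C ∧ ((¬B ∨ (C ∨ A)) → C)): α-rule — add T C, T ((¬B ∨ (C ∨ A)) → C).
        T ((¬B ∨ (C ∨ A)) → C): β-rule — branch into F (¬B ∨ (C ∨ A))  //  T C.
          branch 2.2.1 (add F (¬B ∨ (C ∨ A))):
            F (¬B ∨ (C ∨ A)): α-rule — add F ¬B, F (C ∨ A).
            F (C ∨ A): α-rule — add F C, F A.
            × closes — contains both C and ¬C.
          branch 2.2.2 (add T C):
            ○ open, literals {B=1, C=1}.
5 branches closed, 10 open.
Each open branch fixes some atoms; the unmentioned ones are free. Counting distinct full assignments: branch {A=1, B=1, C=1} (none free) contributes 1 new; branch {A=1, B=0, C=0} (none free) contributes 1 new; branch {A=1, B=0} (C) contributes 1 new; branch {A=1, B=0} (C) contributes 0 new; branch {A=1} (C, B) contributes 1 new; branch {A=1, C=1} (B) contributes 0 new; branch {B=1, C=1} (A) contributes 1 new; branch {A=0, B=1} (C) contributes 1 new; branch {A=1, B=1} (C) contributes 0 new; branch {B=1, C=1} (A) contributes 0 new. Total: 6.

6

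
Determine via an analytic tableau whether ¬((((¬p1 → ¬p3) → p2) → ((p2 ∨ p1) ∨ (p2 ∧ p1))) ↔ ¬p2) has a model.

Satisfiable

Initial set: {T ¬((((¬p1 → ¬p3) → p2) → ((p2 ∨ p1) ∨ (p2 ∧ p1))) ↔ ¬p2)}.
T ¬((((¬p1 → ¬p3) → p2) → ((p2 ∨ p1) ∨ (p2 ∧ p1))) ↔ ¬p2): β-rule — branch into T (((¬p1 → ¬p3) → p2) → ((p2 ∨ p1) ∨ (p2 ∧ p1))), F ¬p2  //  F (((¬p1 → ¬p3) → p2) → ((p2 ∨ p1) ∨ (p2 ∧ p1))), T ¬p2.
  branch 1 (add T (((¬p1 → ¬p3) → p2) → ((p2 ∨ p1) ∨ (p2 ∧ p1))), F ¬p2):
    T (((¬p1 → ¬p3) → p2) → ((p2 ∨ p1) ∨ (p2 ∧ p1))): β-rule — branch into F ((¬p1 → ¬p3) → p2)  //  T ((p2 ∨ p1) ∨ (p2 ∧ p1)).
      branch 1.1 (add F ((¬p1 → ¬p3) → p2)):
        F ((¬p1 → ¬p3) → p2): α-rule — add T (¬p1 → ¬p3), F p2.
        × closes — contains both p2 and ¬p2.
      branch 1.2 (add T ((p2 ∨ p1) ∨ (p2 ∧ p1))):
        T ((p2 ∨ p1) ∨ (p2 ∧ p1)): β-rule — branch into T (p2 ∨ p1)  //  T (p2 ∧ p1).
          branch 1.2.1 (add T (p2 ∨ p1)):
            T (p2 ∨ p1): β-rule — branch into T p2  //  T p1.
              branch 1.2.1.1 (add T p2):
                ○ open, literals {p2=T}.
              branch 1.2.1.2 (add T p1):
                ○ open, literals {p1=T, p2=T}.
          branch 1.2.2 (add T (p2 ∧ p1)):
            T (p2 ∧ p1): α-rule — add T p2, T p1.
            ○ open, literals {p1=T, p2=T}.
  branch 2 (add F (((¬p1 → ¬p3) → p2) → ((p2 ∨ p1) ∨ (p2 ∧ p1))), T ¬p2):
    F (((¬p1 → ¬p3) → p2) → ((p2 ∨ p1) ∨ (p2 ∧ p1))): α-rule — add T ((¬p1 → ¬p3) → p2), F ((p2 ∨ p1) ∨ (p2 ∧ p1)).
    F ((p2 ∨ p1) ∨ (p2 ∧ p1)): α-rule — add F (p2 ∨ p1), F (p2 ∧ p1).
    F (p2 ∨ p1): α-rule — add F p2, F p1.
    T ((¬p1 → ¬p3) → p2): β-rule — branch into F (¬p1 → ¬p3)  //  T p2.
      branch 2.1 (add F (¬p1 → ¬p3)):
        F (¬p1 → ¬p3): α-rule — add T ¬p1, F ¬p3.
        F (p2 ∧ p1): β-rule — branch into F p2  //  F p1.
          branch 2.1.1 (add F p2):
            ○ open, literals {p1=F, p2=F, p3=T}.
          branch 2.1.2 (add F p1):
            ○ open, literals {p1=F, p2=F, p3=T}.
      branch 2.2 (add T p2):
        × closes — contains both p2 and ¬p2.
2 branches closed, 5 open.
An open branch gives a satisfying assignment: p2=T.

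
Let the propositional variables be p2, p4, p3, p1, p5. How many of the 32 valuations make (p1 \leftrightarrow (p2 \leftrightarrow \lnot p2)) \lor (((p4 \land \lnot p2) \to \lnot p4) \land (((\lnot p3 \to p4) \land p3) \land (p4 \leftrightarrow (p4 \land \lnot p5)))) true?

21

Initial set: {((p1 \leftrightarrow (p2 \leftrightarrow \lnot p2)) \lor (((p4 \land \lnot p2) \to \lnot p4) \land (((\lnot p3 \to p4) \land p3) \land (p4 \leftrightarrow (p4 \land \lnot p5)))))}.
((p1 \leftrightarrow (p2 \leftrightarrow \lnot p2)) \lor (((p4 \land \lnot p2) \to \lnot p4) \land (((\lnot p3 \to p4) \land p3) \land (p4 \leftrightarrow (p4 \land \lnot p5))))): β-rule — branch into (p1 \leftrightarrow (p2 \leftrightarrow \lnot p2))  //  (((p4 \land \lnot p2) \to \lnot p4) \land (((\lnot p3 \to p4) \land p3) \land (p4 \leftrightarrow (p4 \land \lnot p5)))).
  branch 1 (add (p1 \leftrightarrow (p2 \leftrightarrow \lnot p2))):
    (p1 \leftrightarrow (p2 \leftrightarrow \lnot p2)): β-rule — branch into p1, (p2 \leftrightarrow \lnot p2)  //  \lnot p1, \lnot (p2 \leftrightarrow \lnot p2).
      branch 1.1 (add p1, (p2 \leftrightarrow \lnot p2)):
        (p2 \leftrightarrow \lnot p2): β-rule — branch into p2, \lnot p2  //  \lnot p2, \lnot \lnot p2.
          branch 1.1.1 (add p2, \lnot p2):
            × closes — contains both p2 and \lnot p2.
          branch 1.1.2 (add \lnot p2, \lnot \lnot p2):
            × closes — contains both p2 and \lnot p2.
      branch 1.2 (add \lnot p1, \lnot (p2 \leftrightarrow \lnot p2)):
        \lnot (p2 \leftrightarrow \lnot p2): β-rule — branch into p2, \lnot \lnot p2  //  \lnot p2, \lnot p2.
          branch 1.2.1 (add p2, \lnot \lnot p2):
            ○ open, literals {p1=false, p2=true}.
          branch 1.2.2 (add \lnot p2, \lnot p2):
            ○ open, literals {p1=false, p2=false}.
  branch 2 (add (((p4 \land \lnot p2) \to \lnot p4) \land (((\lnot p3 \to p4) \land p3) \land (p4 \leftrightarrow (p4 \land \lnot p5))))):
    (((p4 \land \lnot p2) \to \lnot p4) \land (((\lnot p3 \to p4) \land p3) \land (p4 \leftrightarrow (p4 \land \lnot p5)))): α-rule — add ((p4 \land \lnot p2) \to \lnot p4), (((\lnot p3 \to p4) \land p3) \land (p4 \leftrightarrow (p4 \land \lnot p5))).
    (((\lnot p3 \to p4) \land p3) \land (p4 \leftrightarrow (p4 \land \lnot p5))): α-rule — add ((\lnot p3 \to p4) \land p3), (p4 \leftrightarrow (p4 \land \lnot p5)).
    ((\lnot p3 \to p4) \land p3): α-rule — add (\lnot p3 \to p4), p3.
    ((p4 \land \lnot p2) \to \lnot p4): β-rule — branch into \lnot (p4 \land \lnot p2)  //  \lnot p4.
      branch 2.1 (add \lnot (p4 \land \lnot p2)):
        (p4 \leftrightarrow (p4 \land \lnot p5)): β-rule — branch into p4, (p4 \land \lnot p5)  //  \lnot p4, \lnot (p4 \land \lnot p5).
          branch 2.1.1 (add p4, (p4 \land \lnot p5)):
            (p4 \land \lnot p5): α-rule — add p4, \lnot p5.
            (\lnot p3 \to p4): β-rule — branch into \lnot \lnot p3  //  p4.
              branch 2.1.1.1 (add \lnot \lnot p3):
                \lnot (p4 \land \lnot p2): β-rule — branch into \lnot p4  //  \lnot \lnot p2.
                  branch 2.1.1.1.1 (add \lnot p4):
                    × closes — contains both p4 and \lnot p4.
                  branch 2.1.1.1.2 (add \lnot \lnot p2):
                    ○ open, literals {p2=true, p3=true, p4=true, p5=false}.
              branch 2.1.1.2 (add p4):
                \lnot (p4 \land \lnot p2): β-rule — branch into \lnot p4  //  \lnot \lnot p2.
                  branch 2.1.1.2.1 (add \lnot p4):
                    × closes — contains both p4 and \lnot p4.
                  branch 2.1.1.2.2 (add \lnot \lnot p2):
                    ○ open, literals {p2=true, p3=true, p4=true, p5=false}.
          branch 2.1.2 (add \lnot p4, \lnot (p4 \land \lnot p5)):
            (\lnot p3 \to p4): β-rule — branch into \lnot \lnot p3  //  p4.
              branch 2.1.2.1 (add \lnot \lnot p3):
                \lnot (p4 \land \lnot p2): β-rule — branch into \lnot p4  //  \lnot \lnot p2.
                  branch 2.1.2.1.1 (add \lnot p4):
                    \lnot (p4 \land \lnot p5): β-rule — branch into \lnot p4  //  \lnot \lnot p5.
                      branch 2.1.2.1.1.1 (add \lnot p4):
                        ○ open, literals {p3=true, p4=false}.
                      branch 2.1.2.1.1.2 (add \lnot \lnot p5):
                        ○ open, literals {p3=true, p4=false, p5=true}.
                  branch 2.1.2.1.2 (add \lnot \lnot p2):
                    \lnot (p4 \land \lnot p5): β-rule — branch into \lnot p4  //  \lnot \lnot p5.
                      branch 2.1.2.1.2.1 (add \lnot p4):
                        ○ open, literals {p2=true, p3=true, p4=false}.
                      branch 2.1.2.1.2.2 (add \lnot \lnot p5):
                        ○ open, literals {p2=true, p3=true, p4=false, p5=true}.
              branch 2.1.2.2 (add p4):
                × closes — contains both p4 and \lnot p4.
      branch 2.2 (add \lnot p4):
        (p4 \leftrightarrow (p4 \land \lnot p5)): β-rule — branch into p4, (p4 \land \lnot p5)  //  \lnot p4, \lnot (p4 \land \lnot p5).
          branch 2.2.1 (add p4, (p4 \land \lnot p5)):
            × closes — contains both p4 and \lnot p4.
          branch 2.2.2 (add \lnot p4, \lnot (p4 \land \lnot p5)):
            (\lnot p3 \to p4): β-rule — branch into \lnot \lnot p3  //  p4.
              branch 2.2.2.1 (add \lnot \lnot p3):
                \lnot (p4 \land \lnot p5): β-rule — branch into \lnot p4  //  \lnot \lnot p5.
                  branch 2.2.2.1.1 (add \lnot p4):
                    ○ open, literals {p3=true, p4=false}.
                  branch 2.2.2.1.2 (add \lnot \lnot p5):
                    ○ open, literals {p3=true, p4=false, p5=true}.
              branch 2.2.2.2 (add p4):
                × closes — contains both p4 and \lnot p4.
7 branches closed, 10 open.
Each open branch fixes some atoms; the unmentioned ones are free. Counting distinct full assignments: branch {p1=false, p2=true} (p4, p3, p5) contributes 8 new; branch {p1=false, p2=false} (p4, p3, p5) contributes 8 new; branch {p2=true, p3=true, p4=true, p5=false} (p1) contributes 1 new; branch {p2=true, p3=true, p4=true, p5=false} (p1) contributes 0 new; branch {p3=true, p4=false} (p2, p1, p5) contributes 4 new; branch {p3=true, p4=false, p5=true} (p2, p1) contributes 0 new; branch {p2=true, p3=true, p4=false} (p1, p5) contributes 0 new; branch {p2=true, p3=true, p4=false, p5=true} (p1) contributes 0 new; branch {p3=true, p4=false} (p2, p1, p5) contributes 0 new; branch {p3=true, p4=false, p5=true} (p2, p1) contributes 0 new. Total: 21.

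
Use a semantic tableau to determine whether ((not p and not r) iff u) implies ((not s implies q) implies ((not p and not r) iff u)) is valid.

Assume the negation and expand:
Initial set: {not (((not p and not r) iff u) implies ((not s implies q) implies ((not p and not r) iff u)))}.
not (((not p and not r) iff u) implies ((not s implies q) implies ((not p and not r) iff u))): α-rule — add ((not p and not r) iff u), not ((not s implies q) implies ((not p and not r) iff u)).
not ((not s implies q) implies ((not p and not r) iff u)): α-rule — add (not s implies q), not ((not p and not r) iff u).
((not p and not r) iff u): β-rule — branch into (not p and not r), u  //  not (not p and not r), not u.
  branch 1 (add (not p and not r), u):
    (not p and not r): α-rule — add not p, not r.
    (not s implies q): β-rule — branch into not not s  //  q.
      branch 1.1 (add not not s):
        not ((not p and not r) iff u): β-rule — branch into (not p and not r), not u  //  not (not p and not r), u.
          branch 1.1.1 (add (not p and not r), not u):
            × closes — contains both u and not u.
          branch 1.1.2 (add not (not p and not r), u):
            not (not p and not r): β-rule — branch into not not p  //  not not r.
              branch 1.1.2.1 (add not not p):
                × closes — contains both p and not p.
              branch 1.1.2.2 (add not not r):
                × closes — contains both r and not r.
      branch 1.2 (add q):
        not ((not p and not r) iff u): β-rule — branch into (not p and not r), not u  //  not (not p and not r), u.
          branch 1.2.1 (add (not p and not r), not u):
            × closes — contains both u and not u.
          branch 1.2.2 (add not (not p and not r), u):
            not (not p and not r): β-rule — branch into not not p  //  not not r.
              branch 1.2.2.1 (add not not p):
                × closes — contains both p and not p.
              branch 1.2.2.2 (add not not r):
                × closes — contains both r and not r.
  branch 2 (add not (not p and not r), not u):
    (not s implies q): β-rule — branch into not not s  //  q.
      branch 2.1 (add not not s):
        not ((not p and not r) iff u): β-rule — branch into (not p and not r), not u  //  not (not p and not r), u.
          branch 2.1.1 (add (not p and not r), not u):
            (not p and not r): α-rule — add not p, not r.
            not (not p and not r): β-rule — branch into not not p  //  not not r.
              branch 2.1.1.1 (add not not p):
                × closes — contains both p and not p.
              branch 2.1.1.2 (add not not r):
                × closes — contains both r and not r.
          branch 2.1.2 (add not (not p and not r), u):
            × closes — contains both u and not u.
      branch 2.2 (add q):
        not ((not p and not r) iff u): β-rule — branch into (not p and not r), not u  //  not (not p and not r), u.
          branch 2.2.1 (add (not p and not r), not u):
            (not p and not r): α-rule — add not p, not r.
            not (not p and not r): β-rule — branch into not not p  //  not not r.
              branch 2.2.1.1 (add not not p):
                × closes — contains both p and not p.
              branch 2.2.1.2 (add not not r):
                × closes — contains both r and not r.
          branch 2.2.2 (add not (not p and not r), u):
            × closes — contains both u and not u.
All 12 branches close.
Every branch closed, so the negation is unsatisfiable and the formula is valid.

Valid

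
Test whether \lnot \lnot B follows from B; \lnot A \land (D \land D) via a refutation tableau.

Yes

Initial set: {B; (\lnot A \land (D \land D)); \lnot \lnot \lnot B}.
(\lnot A \land (D \land D)): α-rule — add \lnot A, (D \land D).
\lnot \lnot \lnot B: drop double negation, giving \lnot B.
× closes — contains both B and \lnot B.
All 1 branch closes.
Every branch closed, so the premises entail the conclusion.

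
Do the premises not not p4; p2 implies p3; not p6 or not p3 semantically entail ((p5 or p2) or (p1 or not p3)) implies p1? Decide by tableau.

Initial set: {T not not p4; T (p2 implies p3); T (not p6 or not p3); F (((p5 or p2) or (p1 or not p3)) implies p1)}.
T not not p4: drop double negation, giving T p4.
F (((p5 or p2) or (p1 or not p3)) implies p1): α-rule — add T ((p5 or p2) or (p1 or not p3)), F p1.
T (p2 implies p3): β-rule — branch into F p2  //  T p3.
  branch 1 (add F p2):
    T (not p6 or not p3): β-rule — branch into T not p6  //  T not p3.
      branch 1.1 (add T not p6):
        T ((p5 or p2) or (p1 or not p3)): β-rule — branch into T (p5 or p2)  //  T (p1 or not p3).
          branch 1.1.1 (add T (p5 or p2)):
            T (p5 or p2): β-rule — branch into T p5  //  T p2.
              branch 1.1.1.1 (add T p5):
                ○ open, literals {p1=F, p2=F, p4=T, p5=T, p6=F}.
              branch 1.1.1.2 (add T p2):
                × closes — contains both p2 and not p2.
          branch 1.1.2 (add T (p1 or not p3)):
            T (p1 or not p3): β-rule — branch into T p1  //  T not p3.
              branch 1.1.2.1 (add T p1):
                × closes — contains both p1 and not p1.
              branch 1.1.2.2 (add T not p3):
                ○ open, literals {p1=F, p2=F, p3=F, p4=T, p6=F}.
      branch 1.2 (add T not p3):
        T ((p5 or p2) or (p1 or not p3)): β-rule — branch into T (p5 or p2)  //  T (p1 or not p3).
          branch 1.2.1 (add T (p5 or p2)):
            T (p5 or p2): β-rule — branch into T p5  //  T p2.
              branch 1.2.1.1 (add T p5):
                ○ open, literals {p1=F, p2=F, p3=F, p4=T, p5=T}.
              branch 1.2.1.2 (add T p2):
                × closes — contains both p2 and not p2.
          branch 1.2.2 (add T (p1 or not p3)):
            T (p1 or not p3): β-rule — branch into T p1  //  T not p3.
              branch 1.2.2.1 (add T p1):
                × closes — contains both p1 and not p1.
              branch 1.2.2.2 (add T not p3):
                ○ open, literals {p1=F, p2=F, p3=F, p4=T}.
  branch 2 (add T p3):
    T (not p6 or not p3): β-rule — branch into T not p6  //  T not p3.
      branch 2.1 (add T not p6):
        T ((p5 or p2) or (p1 or not p3)): β-rule — branch into T (p5 or p2)  //  T (p1 or not p3).
          branch 2.1.1 (add T (p5 or p2)):
            T (p5 or p2): β-rule — branch into T p5  //  T p2.
              branch 2.1.1.1 (add T p5):
                ○ open, literals {p1=F, p3=T, p4=T, p5=T, p6=F}.
              branch 2.1.1.2 (add T p2):
                ○ open, literals {p1=F, p2=T, p3=T, p4=T, p6=F}.
          branch 2.1.2 (add T (p1 or not p3)):
            T (p1 or not p3): β-rule — branch into T p1  //  T not p3.
              branch 2.1.2.1 (add T p1):
                × closes — contains both p1 and not p1.
              branch 2.1.2.2 (add T not p3):
                × closes — contains both p3 and not p3.
      branch 2.2 (add T not p3):
        × closes — contains both p3 and not p3.
7 branches closed, 6 open.
An open branch gives a countermodel: p1=F, p2=F, p4=T, p5=T, p6=F (unmentioned atoms arbitrary); the premises hold there but the conclusion fails.

No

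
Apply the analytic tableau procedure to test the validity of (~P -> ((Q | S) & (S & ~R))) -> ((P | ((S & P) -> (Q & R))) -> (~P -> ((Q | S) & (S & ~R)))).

Assume the negation and expand:
Initial set: {~((~P -> ((Q | S) & (S & ~R))) -> ((P | ((S & P) -> (Q & R))) -> (~P -> ((Q | S) & (S & ~R)))))}.
~((~P -> ((Q | S) & (S & ~R))) -> ((P | ((S & P) -> (Q & R))) -> (~P -> ((Q | S) & (S & ~R))))): α-rule — add (~P -> ((Q | S) & (S & ~R))), ~((P | ((S & P) -> (Q & R))) -> (~P -> ((Q | S) & (S & ~R)))).
~((P | ((S & P) -> (Q & R))) -> (~P -> ((Q | S) & (S & ~R)))): α-rule — add (P | ((S & P) -> (Q & R))), ~(~P -> ((Q | S) & (S & ~R))).
~(~P -> ((Q | S) & (S & ~R))): α-rule — add ~P, ~((Q | S) & (S & ~R)).
(~P -> ((Q | S) & (S & ~R))): β-rule — branch into ~~P  //  ((Q | S) & (S & ~R)).
  branch 1 (add ~~P):
    × closes — contains both P and ~P.
  branch 2 (add ((Q | S) & (S & ~R))):
    ((Q | S) & (S & ~R)): α-rule — add (Q | S), (S & ~R).
    (S & ~R): α-rule — add S, ~R.
    (P | ((S & P) -> (Q & R))): β-rule — branch into P  //  ((S & P) -> (Q & R)).
      branch 2.1 (add P):
        × closes — contains both P and ~P.
      branch 2.2 (add ((S & P) -> (Q & R))):
        ~((Q | S) & (S & ~R)): β-rule — branch into ~(Q | S)  //  ~(S & ~R).
          branch 2.2.1 (add ~(Q | S)):
            ~(Q | S): α-rule — add ~Q, ~S.
            × closes — contains both S and ~S.
          branch 2.2.2 (add ~(S & ~R)):
            (Q | S): β-rule — branch into Q  //  S.
              branch 2.2.2.1 (add Q):
                ((S & P) -> (Q & R)): β-rule — branch into ~(S & P)  //  (Q & R).
                  branch 2.2.2.1.1 (add ~(S & P)):
                    ~(S & ~R): β-rule — branch into ~S  //  ~~R.
                      branch 2.2.2.1.1.1 (add ~S):
                        × closes — contains both S and ~S.
                      branch 2.2.2.1.1.2 (add ~~R):
                        × closes — contains both R and ~R.
                  branch 2.2.2.1.2 (add (Q & R)):
                    (Q & R): α-rule — add Q, R.
                    × closes — contains both R and ~R.
              branch 2.2.2.2 (add S):
                ((S & P) -> (Q & R)): β-rule — branch into ~(S & P)  //  (Q & R).
                  branch 2.2.2.2.1 (add ~(S & P)):
                    ~(S & ~R): β-rule — branch into ~S  //  ~~R.
                      branch 2.2.2.2.1.1 (add ~S):
                        × closes — contains both S and ~S.
                      branch 2.2.2.2.1.2 (add ~~R):
                        × closes — contains both R and ~R.
                  branch 2.2.2.2.2 (add (Q & R)):
                    (Q & R): α-rule — add Q, R.
                    × closes — contains both R and ~R.
All 9 branches close.
Every branch closed, so the negation is unsatisfiable and the formula is valid.

Valid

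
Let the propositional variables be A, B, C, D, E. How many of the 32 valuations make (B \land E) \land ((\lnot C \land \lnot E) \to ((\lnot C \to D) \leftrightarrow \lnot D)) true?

8

Initial set: {((B \land E) \land ((\lnot C \land \lnot E) \to ((\lnot C \to D) \leftrightarrow \lnot D)))}.
((B \land E) \land ((\lnot C \land \lnot E) \to ((\lnot C \to D) \leftrightarrow \lnot D))): α-rule — add (B \land E), ((\lnot C \land \lnot E) \to ((\lnot C \to D) \leftrightarrow \lnot D)).
(B \land E): α-rule — add B, E.
((\lnot C \land \lnot E) \to ((\lnot C \to D) \leftrightarrow \lnot D)): β-rule — branch into \lnot (\lnot C \land \lnot E)  //  ((\lnot C \to D) \leftrightarrow \lnot D).
  branch 1 (add \lnot (\lnot C \land \lnot E)):
    \lnot (\lnot C \land \lnot E): β-rule — branch into \lnot \lnot C  //  \lnot \lnot E.
      branch 1.1 (add \lnot \lnot C):
        ○ open, literals {B=T, C=T, E=T}.
      branch 1.2 (add \lnot \lnot E):
        ○ open, literals {B=T, E=T}.
  branch 2 (add ((\lnot C \to D) \leftrightarrow \lnot D)):
    ((\lnot C \to D) \leftrightarrow \lnot D): β-rule — branch into (\lnot C \to D), \lnot D  //  \lnot (\lnot C \to D), \lnot \lnot D.
      branch 2.1 (add (\lnot C \to D), \lnot D):
        (\lnot C \to D): β-rule — branch into \lnot \lnot C  //  D.
          branch 2.1.1 (add \lnot \lnot C):
            ○ open, literals {B=T, C=T, D=F, E=T}.
          branch 2.1.2 (add D):
            × closes — contains both D and \lnot D.
      branch 2.2 (add \lnot (\lnot C \to D), \lnot \lnot D):
        \lnot (\lnot C \to D): α-rule — add \lnot C, \lnot D.
        × closes — contains both D and \lnot D.
2 branches closed, 3 open.
Each open branch fixes some atoms; the unmentioned ones are free. Counting distinct full assignments: branch {B=T, C=T, E=T} (A, D) contributes 4 new; branch {B=T, E=T} (A, C, D) contributes 4 new; branch {B=T, C=T, D=F, E=T} (A) contributes 0 new. Total: 8.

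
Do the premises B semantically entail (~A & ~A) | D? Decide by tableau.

Initial set: {B; ~((~A & ~A) | D)}.
~((~A & ~A) | D): α-rule — add ~(~A & ~A), ~D.
~(~A & ~A): β-rule — branch into ~~A  //  ~~A.
  branch 1 (add ~~A):
    ○ open, literals {A=1, B=1, D=0}.
  branch 2 (add ~~A):
    ○ open, literals {A=1, B=1, D=0}.
0 branches closed, 2 open.
An open branch gives a countermodel: A=1, B=1, D=0 (unmentioned atoms arbitrary); the premises hold there but the conclusion fails.

No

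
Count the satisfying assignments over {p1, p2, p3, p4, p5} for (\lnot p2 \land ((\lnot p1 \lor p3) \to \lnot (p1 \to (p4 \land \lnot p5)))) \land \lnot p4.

Initial set: {T ((\lnot p2 \land ((\lnot p1 \lor p3) \to \lnot (p1 \to (p4 \land \lnot p5)))) \land \lnot p4)}.
T ((\lnot p2 \land ((\lnot p1 \lor p3) \to \lnot (p1 \to (p4 \land \lnot p5)))) \land \lnot p4): α-rule — add T (\lnot p2 \land ((\lnot p1 \lor p3) \to \lnot (p1 \to (p4 \land \lnot p5)))), T \lnot p4.
T (\lnot p2 \land ((\lnot p1 \lor p3) \to \lnot (p1 \to (p4 \land \lnot p5)))): α-rule — add T \lnot p2, T ((\lnot p1 \lor p3) \to \lnot (p1 \to (p4 \land \lnot p5))).
T ((\lnot p1 \lor p3) \to \lnot (p1 \to (p4 \land \lnot p5))): β-rule — branch into F (\lnot p1 \lor p3)  //  T \lnot (p1 \to (p4 \land \lnot p5)).
  branch 1 (add F (\lnot p1 \lor p3)):
    F (\lnot p1 \lor p3): α-rule — add F \lnot p1, F p3.
    ○ open, literals {p1=T, p2=F, p3=F, p4=F}.
  branch 2 (add T \lnot (p1 \to (p4 \land \lnot p5))):
    T \lnot (p1 \to (p4 \land \lnot p5)): α-rule — add T p1, F (p4 \land \lnot p5).
    F (p4 \land \lnot p5): β-rule — branch into F p4  //  F \lnot p5.
      branch 2.1 (add F p4):
        ○ open, literals {p1=T, p2=F, p4=F}.
      branch 2.2 (add F \lnot p5):
        ○ open, literals {p1=T, p2=F, p4=F, p5=T}.
0 branches closed, 3 open.
Each open branch fixes some atoms; the unmentioned ones are free. Counting distinct full assignments: branch {p1=T, p2=F, p3=F, p4=F} (p5) contributes 2 new; branch {p1=T, p2=F, p4=F} (p3, p5) contributes 2 new; branch {p1=T, p2=F, p4=F, p5=T} (p3) contributes 0 new. Total: 4.

4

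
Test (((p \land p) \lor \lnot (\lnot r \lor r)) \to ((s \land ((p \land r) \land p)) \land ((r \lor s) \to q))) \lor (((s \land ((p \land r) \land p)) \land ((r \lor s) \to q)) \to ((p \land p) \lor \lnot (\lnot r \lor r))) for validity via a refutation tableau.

Valid

Assume the negation and expand:
Initial set: {\lnot ((((p \land p) \lor \lnot (\lnot r \lor r)) \to ((s \land ((p \land r) \land p)) \land ((r \lor s) \to q))) \lor (((s \land ((p \land r) \land p)) \land ((r \lor s) \to q)) \to ((p \land p) \lor \lnot (\lnot r \lor r))))}.
\lnot ((((p \land p) \lor \lnot (\lnot r \lor r)) \to ((s \land ((p \land r) \land p)) \land ((r \lor s) \to q))) \lor (((s \land ((p \land r) \land p)) \land ((r \lor s) \to q)) \to ((p \land p) \lor \lnot (\lnot r \lor r)))): α-rule — add \lnot (((p \land p) \lor \lnot (\lnot r \lor r)) \to ((s \land ((p \land r) \land p)) \land ((r \lor s) \to q))), \lnot (((s \land ((p \land r) \land p)) \land ((r \lor s) \to q)) \to ((p \land p) \lor \lnot (\lnot r \lor r))).
\lnot (((p \land p) \lor \lnot (\lnot r \lor r)) \to ((s \land ((p \land r) \land p)) \land ((r \lor s) \to q))): α-rule — add ((p \land p) \lor \lnot (\lnot r \lor r)), \lnot ((s \land ((p \land r) \land p)) \land ((r \lor s) \to q)).
\lnot (((s \land ((p \land r) \land p)) \land ((r \lor s) \to q)) \to ((p \land p) \lor \lnot (\lnot r \lor r))): α-rule — add ((s \land ((p \land r) \land p)) \land ((r \lor s) \to q)), \lnot ((p \land p) \lor \lnot (\lnot r \lor r)).
((s \land ((p \land r) \land p)) \land ((r \lor s) \to q)): α-rule — add (s \land ((p \land r) \land p)), ((r \lor s) \to q).
\lnot ((p \land p) \lor \lnot (\lnot r \lor r)): α-rule — add \lnot (p \land p), \lnot \lnot (\lnot r \lor r).
(s \land ((p \land r) \land p)): α-rule — add s, ((p \land r) \land p).
((p \land r) \land p): α-rule — add (p \land r), p.
(p \land r): α-rule — add p, r.
((p \land p) \lor \lnot (\lnot r \lor r)): β-rule — branch into (p \land p)  //  \lnot (\lnot r \lor r).
  branch 1 (add (p \land p)):
    (p \land p): α-rule — add p, p.
    \lnot ((s \land ((p \land r) \land p)) \land ((r \lor s) \to q)): β-rule — branch into \lnot (s \land ((p \land r) \land p))  //  \lnot ((r \lor s) \to q).
      branch 1.1 (add \lnot (s \land ((p \land r) \land p))):
        ((r \lor s) \to q): β-rule — branch into \lnot (r \lor s)  //  q.
          branch 1.1.1 (add \lnot (r \lor s)):
            \lnot (r \lor s): α-rule — add \lnot r, \lnot s.
            × closes — contains both r and \lnot r.
          branch 1.1.2 (add q):
            \lnot (p \land p): β-rule — branch into \lnot p  //  \lnot p.
              branch 1.1.2.1 (add \lnot p):
                × closes — contains both p and \lnot p.
              branch 1.1.2.2 (add \lnot p):
                × closes — contains both p and \lnot p.
      branch 1.2 (add \lnot ((r \lor s) \to q)):
        \lnot ((r \lor s) \to q): α-rule — add (r \lor s), \lnot q.
        ((r \lor s) \to q): β-rule — branch into \lnot (r \lor s)  //  q.
          branch 1.2.1 (add \lnot (r \lor s)):
            \lnot (r \lor s): α-rule — add \lnot r, \lnot s.
            × closes — contains both r and \lnot r.
          branch 1.2.2 (add q):
            × closes — contains both q and \lnot q.
  branch 2 (add \lnot (\lnot r \lor r)):
    \lnot (\lnot r \lor r): α-rule — add \lnot \lnot r, \lnot r.
    × closes — contains both r and \lnot r.
All 6 branches close.
Every branch closed, so the negation is unsatisfiable and the formula is valid.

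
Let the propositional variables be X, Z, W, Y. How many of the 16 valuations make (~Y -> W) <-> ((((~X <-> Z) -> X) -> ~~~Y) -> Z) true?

12

Initial set: {((~Y -> W) <-> ((((~X <-> Z) -> X) -> ~~~Y) -> Z))}.
((~Y -> W) <-> ((((~X <-> Z) -> X) -> ~~~Y) -> Z)): β-rule — branch into (~Y -> W), ((((~X <-> Z) -> X) -> ~~~Y) -> Z)  //  ~(~Y -> W), ~((((~X <-> Z) -> X) -> ~~~Y) -> Z).
  branch 1 (add (~Y -> W), ((((~X <-> Z) -> X) -> ~~~Y) -> Z)):
    (~Y -> W): β-rule — branch into ~~Y  //  W.
      branch 1.1 (add ~~Y):
        ((((~X <-> Z) -> X) -> ~~~Y) -> Z): β-rule — branch into ~(((~X <-> Z) -> X) -> ~~~Y)  //  Z.
          branch 1.1.1 (add ~(((~X <-> Z) -> X) -> ~~~Y)):
            ~(((~X <-> Z) -> X) -> ~~~Y): α-rule — add ((~X <-> Z) -> X), ~~~~Y.
            ~~~~Y: drop double negation, giving ~~Y.
            ((~X <-> Z) -> X): β-rule — branch into ~(~X <-> Z)  //  X.
              branch 1.1.1.1 (add ~(~X <-> Z)):
                ~(~X <-> Z): β-rule — branch into ~X, ~Z  //  ~~X, Z.
                  branch 1.1.1.1.1 (add ~X, ~Z):
                    ○ open, literals {X=0, Y=1, Z=0}.
                  branch 1.1.1.1.2 (add ~~X, Z):
                    ○ open, literals {X=1, Y=1, Z=1}.
              branch 1.1.1.2 (add X):
                ○ open, literals {X=1, Y=1}.
          branch 1.1.2 (add Z):
            ○ open, literals {Y=1, Z=1}.
      branch 1.2 (add W):
        ((((~X <-> Z) -> X) -> ~~~Y) -> Z): β-rule — branch into ~(((~X <-> Z) -> X) -> ~~~Y)  //  Z.
          branch 1.2.1 (add ~(((~X <-> Z) -> X) -> ~~~Y)):
            ~(((~X <-> Z) -> X) -> ~~~Y): α-rule — add ((~X <-> Z) -> X), ~~~~Y.
            ~~~~Y: drop double negation, giving ~~Y.
            ((~X <-> Z) -> X): β-rule — branch into ~(~X <-> Z)  //  X.
              branch 1.2.1.1 (add ~(~X <-> Z)):
                ~(~X <-> Z): β-rule — branch into ~X, ~Z  //  ~~X, Z.
                  branch 1.2.1.1.1 (add ~X, ~Z):
                    ○ open, literals {W=1, X=0, Y=1, Z=0}.
                  branch 1.2.1.1.2 (add ~~X, Z):
                    ○ open, literals {W=1, X=1, Y=1, Z=1}.
              branch 1.2.1.2 (add X):
                ○ open, literals {W=1, X=1, Y=1}.
          branch 1.2.2 (add Z):
            ○ open, literals {W=1, Z=1}.
  branch 2 (add ~(~Y -> W), ~((((~X <-> Z) -> X) -> ~~~Y) -> Z)):
    ~(~Y -> W): α-rule — add ~Y, ~W.
    ~((((~X <-> Z) -> X) -> ~~~Y) -> Z): α-rule — add (((~X <-> Z) -> X) -> ~~~Y), ~Z.
    (((~X <-> Z) -> X) -> ~~~Y): β-rule — branch into ~((~X <-> Z) -> X)  //  ~~~Y.
      branch 2.1 (add ~((~X <-> Z) -> X)):
        ~((~X <-> Z) -> X): α-rule — add (~X <-> Z), ~X.
        (~X <-> Z): β-rule — branch into ~X, Z  //  ~~X, ~Z.
          branch 2.1.1 (add ~X, Z):
            × closes — contains both Z and ~Z.
          branch 2.1.2 (add ~~X, ~Z):
            × closes — contains both X and ~X.
      branch 2.2 (add ~~~Y):
        ~~~Y: drop double negation, giving ~Y.
        ○ open, literals {W=0, Y=0, Z=0}.
2 branches closed, 9 open.
Each open branch fixes some atoms; the unmentioned ones are free. Counting distinct full assignments: branch {X=0, Y=1, Z=0} (W) contributes 2 new; branch {X=1, Y=1, Z=1} (W) contributes 2 new; branch {X=1, Y=1} (Z, W) contributes 2 new; branch {Y=1, Z=1} (X, W) contributes 2 new; branch {W=1, X=0, Y=1, Z=0} (none free) contributes 0 new; branch {W=1, X=1, Y=1, Z=1} (none free) contributes 0 new; branch {W=1, X=1, Y=1} (Z) contributes 0 new; branch {W=1, Z=1} (X, Y) contributes 2 new; branch {W=0, Y=0, Z=0} (X) contributes 2 new. Total: 12.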